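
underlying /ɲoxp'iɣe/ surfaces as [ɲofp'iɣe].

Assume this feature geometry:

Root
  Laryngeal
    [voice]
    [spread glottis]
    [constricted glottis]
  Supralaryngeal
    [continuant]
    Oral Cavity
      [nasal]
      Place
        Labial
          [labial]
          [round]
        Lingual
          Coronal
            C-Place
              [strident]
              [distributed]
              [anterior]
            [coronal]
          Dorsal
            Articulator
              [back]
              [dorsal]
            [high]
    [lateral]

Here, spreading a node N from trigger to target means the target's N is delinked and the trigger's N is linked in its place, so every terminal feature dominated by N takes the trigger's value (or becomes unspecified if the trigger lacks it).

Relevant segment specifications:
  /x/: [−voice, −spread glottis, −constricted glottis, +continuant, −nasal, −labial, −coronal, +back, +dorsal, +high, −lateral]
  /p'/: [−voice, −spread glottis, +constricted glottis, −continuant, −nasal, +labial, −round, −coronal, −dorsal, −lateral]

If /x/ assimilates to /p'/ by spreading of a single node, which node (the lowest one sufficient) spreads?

/x/ and [f] differ in [labial], [round], [dorsal], [high], [back]; every other specified feature is identical.
The smallest constituent containing every changed terminal is Place — each of its daughters lacks at least one of the affected features.
If Place spreads, every terminal under it takes /p'/'s value, producing [f] as observed.
Features on which the two segments disagree outside Place, such as [constricted glottis], [continuant], are unchanged — nothing dominating them spread, and Place is the minimal sufficient constituent.

Place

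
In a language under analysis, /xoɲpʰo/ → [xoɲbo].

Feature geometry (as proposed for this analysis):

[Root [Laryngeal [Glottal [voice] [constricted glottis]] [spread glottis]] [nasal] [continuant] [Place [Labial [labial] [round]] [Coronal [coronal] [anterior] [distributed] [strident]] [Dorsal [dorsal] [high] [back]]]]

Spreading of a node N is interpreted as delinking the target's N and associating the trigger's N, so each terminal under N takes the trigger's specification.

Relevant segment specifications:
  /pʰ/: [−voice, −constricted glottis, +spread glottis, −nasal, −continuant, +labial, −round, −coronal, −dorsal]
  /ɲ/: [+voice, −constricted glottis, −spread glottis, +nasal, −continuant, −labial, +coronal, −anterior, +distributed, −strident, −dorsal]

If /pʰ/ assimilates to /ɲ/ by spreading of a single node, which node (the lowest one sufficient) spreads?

Feature comparison: [voice], [spread glottis] differ between /pʰ/ and [b]; the remaining terminals match.
In this geometry the lowest node dominating all of them is Laryngeal: every daughter of Laryngeal dominates only a proper subset, so no lower node suffices.
Spreading Laryngeal from /ɲ/ overwrites each of those terminals with /ɲ/'s values, yielding exactly [b].
Since [nasal], [coronal] are preserved even though /ɲ/ disagrees there, no node above Laryngeal spread.

Laryngeal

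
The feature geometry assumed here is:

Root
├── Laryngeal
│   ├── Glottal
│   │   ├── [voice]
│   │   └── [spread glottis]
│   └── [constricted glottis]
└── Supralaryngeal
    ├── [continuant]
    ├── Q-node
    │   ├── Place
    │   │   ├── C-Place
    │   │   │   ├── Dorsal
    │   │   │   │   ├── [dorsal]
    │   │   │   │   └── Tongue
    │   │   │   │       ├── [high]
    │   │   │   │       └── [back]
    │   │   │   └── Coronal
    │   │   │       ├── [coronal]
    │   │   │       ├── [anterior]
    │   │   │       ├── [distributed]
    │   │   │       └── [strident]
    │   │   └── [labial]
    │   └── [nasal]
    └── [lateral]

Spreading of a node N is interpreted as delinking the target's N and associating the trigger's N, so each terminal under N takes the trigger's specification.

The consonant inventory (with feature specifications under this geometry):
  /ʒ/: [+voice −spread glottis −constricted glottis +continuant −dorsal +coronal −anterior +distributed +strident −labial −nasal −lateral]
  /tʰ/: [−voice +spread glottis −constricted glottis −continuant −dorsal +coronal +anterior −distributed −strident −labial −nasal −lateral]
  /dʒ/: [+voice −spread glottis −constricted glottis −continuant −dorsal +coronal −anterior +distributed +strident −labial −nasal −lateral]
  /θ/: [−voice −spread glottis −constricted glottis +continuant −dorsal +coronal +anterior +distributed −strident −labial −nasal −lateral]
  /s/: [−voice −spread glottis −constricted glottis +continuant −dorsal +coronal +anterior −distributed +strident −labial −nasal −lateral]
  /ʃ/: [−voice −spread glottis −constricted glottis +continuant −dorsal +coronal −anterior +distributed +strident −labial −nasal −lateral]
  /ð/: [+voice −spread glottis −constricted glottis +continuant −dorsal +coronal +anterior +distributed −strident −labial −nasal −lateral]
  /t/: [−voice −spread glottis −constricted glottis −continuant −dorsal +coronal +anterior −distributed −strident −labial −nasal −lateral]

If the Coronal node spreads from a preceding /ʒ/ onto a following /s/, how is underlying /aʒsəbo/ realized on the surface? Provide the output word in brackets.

Terminals under Coronal in this geometry: [coronal], [anterior], [distributed], [strident].
After delinking /s/'s Coronal and linking /ʒ/'s, the affected terminals become [+coronal], [−anterior], [+distributed], [+strident]; [voice], [spread glottis], [constricted glottis], … (outside Coronal) are retained from /s/.
This feature bundle is that of [ʃ], so /aʒsəbo/ surfaces as [aʒʃəbo].

[aʒʃəbo]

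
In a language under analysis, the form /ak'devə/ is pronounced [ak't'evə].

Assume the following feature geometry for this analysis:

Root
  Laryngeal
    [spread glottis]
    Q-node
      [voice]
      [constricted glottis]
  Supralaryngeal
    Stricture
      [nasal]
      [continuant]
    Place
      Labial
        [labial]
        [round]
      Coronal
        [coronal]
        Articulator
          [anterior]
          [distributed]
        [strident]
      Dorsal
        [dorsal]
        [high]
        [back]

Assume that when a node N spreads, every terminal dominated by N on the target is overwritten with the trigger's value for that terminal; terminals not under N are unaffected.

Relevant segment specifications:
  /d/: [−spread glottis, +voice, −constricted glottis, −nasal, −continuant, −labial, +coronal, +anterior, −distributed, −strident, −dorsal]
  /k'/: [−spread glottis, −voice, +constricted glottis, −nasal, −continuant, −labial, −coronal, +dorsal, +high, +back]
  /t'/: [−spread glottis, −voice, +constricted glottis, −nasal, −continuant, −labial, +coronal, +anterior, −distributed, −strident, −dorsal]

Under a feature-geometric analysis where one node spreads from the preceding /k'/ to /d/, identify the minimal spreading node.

/d/ and [t'] differ in [voice], [constricted glottis]; every other specified feature is identical.
These terminals are all dominated by Q-node, and no proper subconstituent of Q-node covers them all; Q-node is their lowest common ancestor.
Delinking /d/'s Q-node and associating /k'/'s Q-node gives precisely the feature bundle of [t'].
[coronal], [dorsal] stay as in /d/ although /k'/ differs there, so no node dominating them spread; among the remaining candidates Q-node is the lowest that derives the output.

Q-node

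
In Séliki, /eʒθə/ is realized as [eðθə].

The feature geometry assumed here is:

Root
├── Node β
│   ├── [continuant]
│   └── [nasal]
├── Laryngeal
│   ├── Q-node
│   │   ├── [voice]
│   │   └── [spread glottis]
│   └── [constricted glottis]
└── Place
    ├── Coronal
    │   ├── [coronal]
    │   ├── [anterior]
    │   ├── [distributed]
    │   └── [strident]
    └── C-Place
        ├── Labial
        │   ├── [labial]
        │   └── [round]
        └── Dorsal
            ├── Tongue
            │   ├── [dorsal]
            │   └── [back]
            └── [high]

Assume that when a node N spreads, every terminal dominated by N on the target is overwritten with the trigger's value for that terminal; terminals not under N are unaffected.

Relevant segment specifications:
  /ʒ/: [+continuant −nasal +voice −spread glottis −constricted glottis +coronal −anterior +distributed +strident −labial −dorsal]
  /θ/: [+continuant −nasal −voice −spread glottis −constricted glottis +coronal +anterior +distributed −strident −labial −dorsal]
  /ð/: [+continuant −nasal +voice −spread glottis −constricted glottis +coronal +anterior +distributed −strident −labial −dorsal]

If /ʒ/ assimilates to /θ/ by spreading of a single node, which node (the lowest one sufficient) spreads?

Coronal

The alternation /ʒ/ → [ð] changes [anterior], [strident] and nothing else.
Tracing each changed feature up the tree, the paths first meet at Coronal; any lower node misses at least one of them.
If Coronal spreads, every terminal under it takes /θ/'s value, producing [ð] as observed.
[voice] stays as in /ʒ/ although /θ/ differs there, so no node dominating it spread; among the remaining candidates Coronal is the lowest that derives the output.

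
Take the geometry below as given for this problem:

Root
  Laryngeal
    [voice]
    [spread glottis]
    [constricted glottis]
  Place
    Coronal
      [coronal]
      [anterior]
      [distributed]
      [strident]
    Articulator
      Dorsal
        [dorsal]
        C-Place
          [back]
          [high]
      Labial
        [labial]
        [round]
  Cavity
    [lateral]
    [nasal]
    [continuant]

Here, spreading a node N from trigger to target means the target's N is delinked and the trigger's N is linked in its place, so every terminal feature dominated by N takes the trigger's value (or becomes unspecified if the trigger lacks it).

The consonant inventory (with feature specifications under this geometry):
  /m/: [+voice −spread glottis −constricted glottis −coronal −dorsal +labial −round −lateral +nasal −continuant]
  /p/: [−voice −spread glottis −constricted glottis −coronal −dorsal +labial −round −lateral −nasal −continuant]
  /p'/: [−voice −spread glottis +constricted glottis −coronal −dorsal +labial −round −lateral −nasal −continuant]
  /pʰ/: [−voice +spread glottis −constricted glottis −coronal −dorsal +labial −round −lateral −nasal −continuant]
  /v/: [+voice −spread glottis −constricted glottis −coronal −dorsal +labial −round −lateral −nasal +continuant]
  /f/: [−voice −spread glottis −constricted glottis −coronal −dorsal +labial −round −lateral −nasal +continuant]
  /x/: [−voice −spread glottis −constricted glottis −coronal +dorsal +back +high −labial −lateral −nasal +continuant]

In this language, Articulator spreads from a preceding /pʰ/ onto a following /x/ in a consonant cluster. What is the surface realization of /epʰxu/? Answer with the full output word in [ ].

Terminals under Articulator in this geometry: [dorsal], [back], [high], [labial], [round].
After delinking /x/'s Articulator and linking /pʰ/'s, the affected terminals become [−dorsal], [+labial], [−round]; [voice], [spread glottis], [constricted glottis], … (outside Articulator) are retained from /x/.
Among the inventory, only /f/ has exactly this specification, giving the surface form [epʰfu].

[epʰfu]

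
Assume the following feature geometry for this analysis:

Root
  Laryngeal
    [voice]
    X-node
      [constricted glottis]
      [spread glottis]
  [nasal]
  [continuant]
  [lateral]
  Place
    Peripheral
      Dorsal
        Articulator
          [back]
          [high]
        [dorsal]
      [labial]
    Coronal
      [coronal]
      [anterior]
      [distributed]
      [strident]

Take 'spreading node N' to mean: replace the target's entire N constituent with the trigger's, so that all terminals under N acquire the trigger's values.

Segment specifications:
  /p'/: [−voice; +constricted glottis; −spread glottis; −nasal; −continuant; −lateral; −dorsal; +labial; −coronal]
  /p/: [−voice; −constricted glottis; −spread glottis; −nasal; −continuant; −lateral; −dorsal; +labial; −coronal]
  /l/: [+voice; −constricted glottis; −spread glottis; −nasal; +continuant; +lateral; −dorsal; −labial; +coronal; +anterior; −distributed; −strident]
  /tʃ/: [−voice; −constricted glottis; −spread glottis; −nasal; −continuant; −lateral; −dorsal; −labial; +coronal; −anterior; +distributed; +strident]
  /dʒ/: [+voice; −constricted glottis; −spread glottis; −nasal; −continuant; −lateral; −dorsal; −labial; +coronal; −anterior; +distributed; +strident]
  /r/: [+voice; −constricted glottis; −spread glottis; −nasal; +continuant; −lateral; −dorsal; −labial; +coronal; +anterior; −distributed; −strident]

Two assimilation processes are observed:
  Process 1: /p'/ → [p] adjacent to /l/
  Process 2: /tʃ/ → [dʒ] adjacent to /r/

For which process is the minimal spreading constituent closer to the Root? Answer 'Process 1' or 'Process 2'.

Process 2

In Process 1, [constricted glottis] changes, so the minimal spreading node is [constricted glottis] at depth 3.
In Process 2, [voice] changes, so the minimal spreading node is [voice] at depth 2.
Depth 2 < depth 3; Process 2 involves the structurally higher constituent [voice].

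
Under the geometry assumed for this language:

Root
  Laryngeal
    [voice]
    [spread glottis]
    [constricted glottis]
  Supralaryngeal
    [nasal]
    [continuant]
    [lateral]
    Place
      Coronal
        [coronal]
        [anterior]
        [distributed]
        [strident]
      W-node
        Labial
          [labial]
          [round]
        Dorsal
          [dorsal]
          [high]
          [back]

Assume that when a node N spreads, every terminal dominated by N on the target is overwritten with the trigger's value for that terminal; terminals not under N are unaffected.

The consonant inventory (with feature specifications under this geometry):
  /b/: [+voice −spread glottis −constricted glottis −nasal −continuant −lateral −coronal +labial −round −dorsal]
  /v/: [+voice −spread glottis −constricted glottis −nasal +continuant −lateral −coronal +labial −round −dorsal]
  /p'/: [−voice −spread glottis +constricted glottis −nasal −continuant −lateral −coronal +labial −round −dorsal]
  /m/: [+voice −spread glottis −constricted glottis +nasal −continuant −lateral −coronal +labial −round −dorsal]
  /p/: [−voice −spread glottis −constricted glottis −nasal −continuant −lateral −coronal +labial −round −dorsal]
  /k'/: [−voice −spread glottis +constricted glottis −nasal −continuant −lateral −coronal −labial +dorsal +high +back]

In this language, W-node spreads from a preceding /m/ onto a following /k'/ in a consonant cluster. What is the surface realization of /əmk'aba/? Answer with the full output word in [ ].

[əmp'aba]

W-node immediately or transitively dominates [labial], [round], [dorsal], [high], [back].
The target acquires /m/'s values for everything under W-node — [+labial], [−round], [−dorsal] — while keeping its own [voice], [spread glottis], [constricted glottis], ….
The resulting bundle matches /p'/ in the inventory; substituting it for /k'/ gives [əmp'aba].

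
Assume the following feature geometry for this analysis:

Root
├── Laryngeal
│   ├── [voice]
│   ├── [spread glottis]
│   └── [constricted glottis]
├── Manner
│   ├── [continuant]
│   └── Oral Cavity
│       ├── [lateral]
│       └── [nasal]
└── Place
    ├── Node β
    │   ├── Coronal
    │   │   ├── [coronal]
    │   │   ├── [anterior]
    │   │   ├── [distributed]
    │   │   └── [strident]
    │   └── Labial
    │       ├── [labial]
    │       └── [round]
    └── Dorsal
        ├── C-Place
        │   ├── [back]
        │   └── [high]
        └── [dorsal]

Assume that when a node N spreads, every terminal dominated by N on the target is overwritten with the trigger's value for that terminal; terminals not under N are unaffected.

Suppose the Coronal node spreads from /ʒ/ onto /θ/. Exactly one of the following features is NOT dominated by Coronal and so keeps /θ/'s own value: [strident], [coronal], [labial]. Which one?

[labial]

The terminals dominated by Coronal are [coronal], [anterior], [distributed], [strident].
Of the listed options, [coronal], [strident] are among these and would be overwritten by spreading Coronal.
[labial] is not within the Coronal subtree (it hangs from Labial), so /θ/'s [labial] value survives.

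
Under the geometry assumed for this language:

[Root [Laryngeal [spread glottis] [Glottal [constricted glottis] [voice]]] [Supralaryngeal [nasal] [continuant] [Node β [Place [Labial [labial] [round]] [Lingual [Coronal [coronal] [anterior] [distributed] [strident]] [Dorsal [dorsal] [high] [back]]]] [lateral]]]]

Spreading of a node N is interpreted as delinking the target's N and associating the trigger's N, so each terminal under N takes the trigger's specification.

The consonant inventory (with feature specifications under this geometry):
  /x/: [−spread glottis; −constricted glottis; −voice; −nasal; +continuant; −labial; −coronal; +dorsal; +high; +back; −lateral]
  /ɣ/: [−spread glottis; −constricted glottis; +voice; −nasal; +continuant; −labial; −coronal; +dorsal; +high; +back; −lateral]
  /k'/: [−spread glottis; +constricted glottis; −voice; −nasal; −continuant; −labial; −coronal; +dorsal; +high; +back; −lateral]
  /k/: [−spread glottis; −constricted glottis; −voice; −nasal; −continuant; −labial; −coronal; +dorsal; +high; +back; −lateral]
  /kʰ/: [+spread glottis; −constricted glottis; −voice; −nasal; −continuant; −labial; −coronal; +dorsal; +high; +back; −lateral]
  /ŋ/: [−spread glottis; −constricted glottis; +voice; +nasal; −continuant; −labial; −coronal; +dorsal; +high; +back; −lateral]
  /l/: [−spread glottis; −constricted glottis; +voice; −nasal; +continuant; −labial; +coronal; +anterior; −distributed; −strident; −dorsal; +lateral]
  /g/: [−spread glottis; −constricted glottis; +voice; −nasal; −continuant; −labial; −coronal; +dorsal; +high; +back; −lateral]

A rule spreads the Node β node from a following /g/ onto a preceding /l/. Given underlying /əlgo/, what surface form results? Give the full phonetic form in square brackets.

Terminals under Node β in this geometry: [labial], [round], [coronal], [anterior], [distributed], [strident], [dorsal], [high], [back], [lateral].
After delinking /l/'s Node β and linking /g/'s, the affected terminals become [−labial], [−coronal], [+dorsal], [+high], [+back], [−lateral]; [spread glottis], [constricted glottis], [voice], … (outside Node β) are retained from /l/.
This feature bundle is that of [ɣ], so /əlgo/ surfaces as [əɣgo].

[əɣgo]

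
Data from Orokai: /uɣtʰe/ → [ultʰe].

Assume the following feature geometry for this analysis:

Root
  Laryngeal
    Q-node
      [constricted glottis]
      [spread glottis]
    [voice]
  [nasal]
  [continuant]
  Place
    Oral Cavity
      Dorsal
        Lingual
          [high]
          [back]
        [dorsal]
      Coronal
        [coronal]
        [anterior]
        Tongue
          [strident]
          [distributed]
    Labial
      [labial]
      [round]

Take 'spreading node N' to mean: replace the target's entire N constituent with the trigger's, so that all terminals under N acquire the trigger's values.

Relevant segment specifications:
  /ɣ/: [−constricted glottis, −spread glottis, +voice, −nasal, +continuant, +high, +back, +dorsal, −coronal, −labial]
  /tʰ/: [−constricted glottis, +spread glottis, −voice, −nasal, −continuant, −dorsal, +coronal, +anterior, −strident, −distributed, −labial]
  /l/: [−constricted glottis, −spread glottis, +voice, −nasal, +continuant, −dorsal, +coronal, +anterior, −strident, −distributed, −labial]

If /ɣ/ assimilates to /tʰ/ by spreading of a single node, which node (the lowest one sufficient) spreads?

/ɣ/ and [l] differ in [coronal], [anterior], [distributed], [strident], [dorsal], [high], [back]; every other specified feature is identical.
The smallest constituent containing every changed terminal is Oral Cavity — each of its daughters lacks at least one of the affected features.
Delinking /ɣ/'s Oral Cavity and associating /tʰ/'s Oral Cavity gives precisely the feature bundle of [l].
Features on which the two segments disagree outside Oral Cavity, such as [voice], [continuant], are unchanged — nothing dominating them spread, and Oral Cavity is the minimal sufficient constituent.

Oral Cavity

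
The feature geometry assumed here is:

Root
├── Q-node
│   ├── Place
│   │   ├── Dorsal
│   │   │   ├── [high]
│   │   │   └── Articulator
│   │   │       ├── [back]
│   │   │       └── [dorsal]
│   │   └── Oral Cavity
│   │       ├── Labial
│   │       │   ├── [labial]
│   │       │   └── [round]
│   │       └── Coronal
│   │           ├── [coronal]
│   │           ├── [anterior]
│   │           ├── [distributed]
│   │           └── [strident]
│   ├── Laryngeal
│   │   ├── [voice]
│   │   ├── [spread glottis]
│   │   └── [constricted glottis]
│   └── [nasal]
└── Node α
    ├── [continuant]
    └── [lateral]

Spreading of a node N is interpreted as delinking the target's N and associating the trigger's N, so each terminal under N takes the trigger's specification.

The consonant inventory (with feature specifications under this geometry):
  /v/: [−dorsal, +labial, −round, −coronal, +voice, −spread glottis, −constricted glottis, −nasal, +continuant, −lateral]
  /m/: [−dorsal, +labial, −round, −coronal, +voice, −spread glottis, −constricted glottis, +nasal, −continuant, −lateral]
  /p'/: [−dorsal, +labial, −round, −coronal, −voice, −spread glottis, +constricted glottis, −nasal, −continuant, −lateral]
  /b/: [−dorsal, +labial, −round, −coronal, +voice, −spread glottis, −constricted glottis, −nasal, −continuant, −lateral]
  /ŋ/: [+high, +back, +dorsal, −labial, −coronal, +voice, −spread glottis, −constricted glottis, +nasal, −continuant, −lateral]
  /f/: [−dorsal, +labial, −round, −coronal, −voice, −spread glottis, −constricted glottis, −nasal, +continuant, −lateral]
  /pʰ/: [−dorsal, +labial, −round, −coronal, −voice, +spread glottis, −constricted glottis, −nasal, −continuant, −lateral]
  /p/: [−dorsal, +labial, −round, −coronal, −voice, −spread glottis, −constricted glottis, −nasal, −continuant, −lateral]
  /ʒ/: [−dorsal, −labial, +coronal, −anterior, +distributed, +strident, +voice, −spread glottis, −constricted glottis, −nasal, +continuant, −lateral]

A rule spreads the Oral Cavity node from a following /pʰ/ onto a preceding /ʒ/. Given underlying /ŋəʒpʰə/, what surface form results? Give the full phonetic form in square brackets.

Oral Cavity immediately or transitively dominates [labial], [round], [coronal], [anterior], [distributed], [strident].
Spreading Oral Cavity from /pʰ/ onto /ʒ/ replaces those values with /pʰ/'s: [+labial], [−round], [−coronal]. Features outside Oral Cavity ([dorsal], [voice], [spread glottis], …) stay as in /ʒ/.
The resulting bundle matches /v/ in the inventory; substituting it for /ʒ/ gives [ŋəvpʰə].

[ŋəvpʰə]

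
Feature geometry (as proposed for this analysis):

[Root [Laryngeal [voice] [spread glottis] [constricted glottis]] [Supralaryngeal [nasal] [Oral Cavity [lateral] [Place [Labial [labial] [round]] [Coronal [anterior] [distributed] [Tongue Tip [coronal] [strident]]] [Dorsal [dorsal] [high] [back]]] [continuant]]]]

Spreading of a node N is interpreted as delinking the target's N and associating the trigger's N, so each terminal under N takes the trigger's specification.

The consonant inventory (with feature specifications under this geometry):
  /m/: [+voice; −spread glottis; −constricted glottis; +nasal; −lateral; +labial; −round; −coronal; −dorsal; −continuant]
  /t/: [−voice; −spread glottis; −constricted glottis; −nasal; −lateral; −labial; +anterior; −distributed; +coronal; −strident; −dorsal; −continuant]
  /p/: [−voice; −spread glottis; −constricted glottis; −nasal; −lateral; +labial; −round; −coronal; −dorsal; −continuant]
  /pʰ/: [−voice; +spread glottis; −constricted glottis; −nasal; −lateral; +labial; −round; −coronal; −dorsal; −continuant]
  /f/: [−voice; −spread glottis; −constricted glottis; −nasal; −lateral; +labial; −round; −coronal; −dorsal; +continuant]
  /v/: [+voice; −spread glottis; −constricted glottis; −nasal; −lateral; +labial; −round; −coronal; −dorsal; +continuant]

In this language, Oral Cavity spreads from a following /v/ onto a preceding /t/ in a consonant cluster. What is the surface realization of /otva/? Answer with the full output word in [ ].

[ofva]

The Oral Cavity node dominates the terminals [lateral], [labial], [round], [anterior], [distributed], [coronal], [strident], [dorsal], [high], [back], [continuant].
After delinking /t/'s Oral Cavity and linking /v/'s, the affected terminals become [−lateral], [+labial], [−round], [−coronal], [−dorsal], [+continuant]; [voice], [spread glottis], [constricted glottis], … (outside Oral Cavity) are retained from /t/.
This feature bundle is that of [f], so /otva/ surfaces as [ofva].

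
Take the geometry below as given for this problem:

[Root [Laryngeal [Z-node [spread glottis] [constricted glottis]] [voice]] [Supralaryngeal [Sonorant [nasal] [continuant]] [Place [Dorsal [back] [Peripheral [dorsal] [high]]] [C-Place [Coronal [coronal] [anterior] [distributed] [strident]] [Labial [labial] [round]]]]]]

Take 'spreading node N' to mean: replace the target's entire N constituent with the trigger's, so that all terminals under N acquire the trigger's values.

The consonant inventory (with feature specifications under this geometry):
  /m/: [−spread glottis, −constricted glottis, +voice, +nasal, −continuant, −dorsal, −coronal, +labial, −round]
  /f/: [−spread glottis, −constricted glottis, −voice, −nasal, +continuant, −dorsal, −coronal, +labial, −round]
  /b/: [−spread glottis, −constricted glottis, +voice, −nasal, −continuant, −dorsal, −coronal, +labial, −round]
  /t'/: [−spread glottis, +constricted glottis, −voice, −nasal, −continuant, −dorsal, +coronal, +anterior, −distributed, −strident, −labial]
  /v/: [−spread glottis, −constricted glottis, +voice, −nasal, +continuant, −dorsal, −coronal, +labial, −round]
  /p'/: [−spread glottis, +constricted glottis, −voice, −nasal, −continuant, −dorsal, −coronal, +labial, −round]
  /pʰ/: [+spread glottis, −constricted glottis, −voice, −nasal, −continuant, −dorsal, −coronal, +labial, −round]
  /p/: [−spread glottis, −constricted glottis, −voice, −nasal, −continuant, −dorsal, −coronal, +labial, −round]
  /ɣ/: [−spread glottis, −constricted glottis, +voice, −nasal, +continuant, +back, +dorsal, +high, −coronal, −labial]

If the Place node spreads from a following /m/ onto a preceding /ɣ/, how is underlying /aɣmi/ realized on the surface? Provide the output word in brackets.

Terminals under Place in this geometry: [back], [dorsal], [high], [coronal], [anterior], [distributed], [strident], [labial], [round].
The target acquires /m/'s values for everything under Place — [−dorsal], [−coronal], [+labial], [−round] — while keeping its own [spread glottis], [constricted glottis], [voice], ….
The resulting bundle matches /v/ in the inventory; substituting it for /ɣ/ gives [avmi].

[avmi]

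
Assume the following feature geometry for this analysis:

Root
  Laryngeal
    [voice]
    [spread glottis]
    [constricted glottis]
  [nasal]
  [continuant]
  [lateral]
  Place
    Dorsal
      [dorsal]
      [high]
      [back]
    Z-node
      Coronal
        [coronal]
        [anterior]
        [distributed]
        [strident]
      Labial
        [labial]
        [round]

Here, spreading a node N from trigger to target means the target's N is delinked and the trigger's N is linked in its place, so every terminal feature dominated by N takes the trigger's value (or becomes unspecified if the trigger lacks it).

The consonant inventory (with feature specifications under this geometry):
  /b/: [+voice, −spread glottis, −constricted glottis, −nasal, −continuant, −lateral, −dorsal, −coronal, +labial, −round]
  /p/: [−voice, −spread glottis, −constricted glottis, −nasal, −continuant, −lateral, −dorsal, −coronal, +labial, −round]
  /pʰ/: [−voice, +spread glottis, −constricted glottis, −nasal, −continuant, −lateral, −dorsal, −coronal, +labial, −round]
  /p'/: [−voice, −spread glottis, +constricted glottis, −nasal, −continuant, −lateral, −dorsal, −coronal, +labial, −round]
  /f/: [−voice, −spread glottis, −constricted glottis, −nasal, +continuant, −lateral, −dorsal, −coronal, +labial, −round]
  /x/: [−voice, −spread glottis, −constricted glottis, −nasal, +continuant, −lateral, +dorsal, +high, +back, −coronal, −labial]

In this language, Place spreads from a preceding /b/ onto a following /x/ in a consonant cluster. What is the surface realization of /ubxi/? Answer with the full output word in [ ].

[ubfi]

The Place node dominates the terminals [dorsal], [high], [back], [coronal], [anterior], [distributed], [strident], [labial], [round].
After delinking /x/'s Place and linking /b/'s, the affected terminals become [−dorsal], [−coronal], [+labial], [−round]; [voice], [spread glottis], [constricted glottis], … (outside Place) are retained from /x/.
Among the inventory, only /f/ has exactly this specification, giving the surface form [ubfi].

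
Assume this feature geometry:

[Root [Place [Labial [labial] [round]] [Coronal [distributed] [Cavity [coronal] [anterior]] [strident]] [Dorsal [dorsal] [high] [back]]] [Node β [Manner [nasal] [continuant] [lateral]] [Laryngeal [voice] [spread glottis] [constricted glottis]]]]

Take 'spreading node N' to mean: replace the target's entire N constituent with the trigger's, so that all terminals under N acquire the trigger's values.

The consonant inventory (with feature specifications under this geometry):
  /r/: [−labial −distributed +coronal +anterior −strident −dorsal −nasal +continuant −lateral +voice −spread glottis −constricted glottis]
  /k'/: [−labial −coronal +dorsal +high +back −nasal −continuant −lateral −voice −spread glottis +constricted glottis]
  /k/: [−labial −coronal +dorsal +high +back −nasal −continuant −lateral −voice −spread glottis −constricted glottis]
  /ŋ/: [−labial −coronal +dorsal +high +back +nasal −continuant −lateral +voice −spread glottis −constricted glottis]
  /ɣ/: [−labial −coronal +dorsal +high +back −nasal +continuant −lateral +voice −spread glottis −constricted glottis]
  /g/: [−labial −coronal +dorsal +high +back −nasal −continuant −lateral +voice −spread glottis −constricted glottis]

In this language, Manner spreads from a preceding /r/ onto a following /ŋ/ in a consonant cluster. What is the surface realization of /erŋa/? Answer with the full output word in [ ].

Terminals under Manner in this geometry: [nasal], [continuant], [lateral].
The target acquires /r/'s values for everything under Manner — [−nasal], [+continuant], [−lateral] — while keeping its own [labial], [coronal], [dorsal], ….
This feature bundle is that of [ɣ], so /erŋa/ surfaces as [erɣa].

[erɣa]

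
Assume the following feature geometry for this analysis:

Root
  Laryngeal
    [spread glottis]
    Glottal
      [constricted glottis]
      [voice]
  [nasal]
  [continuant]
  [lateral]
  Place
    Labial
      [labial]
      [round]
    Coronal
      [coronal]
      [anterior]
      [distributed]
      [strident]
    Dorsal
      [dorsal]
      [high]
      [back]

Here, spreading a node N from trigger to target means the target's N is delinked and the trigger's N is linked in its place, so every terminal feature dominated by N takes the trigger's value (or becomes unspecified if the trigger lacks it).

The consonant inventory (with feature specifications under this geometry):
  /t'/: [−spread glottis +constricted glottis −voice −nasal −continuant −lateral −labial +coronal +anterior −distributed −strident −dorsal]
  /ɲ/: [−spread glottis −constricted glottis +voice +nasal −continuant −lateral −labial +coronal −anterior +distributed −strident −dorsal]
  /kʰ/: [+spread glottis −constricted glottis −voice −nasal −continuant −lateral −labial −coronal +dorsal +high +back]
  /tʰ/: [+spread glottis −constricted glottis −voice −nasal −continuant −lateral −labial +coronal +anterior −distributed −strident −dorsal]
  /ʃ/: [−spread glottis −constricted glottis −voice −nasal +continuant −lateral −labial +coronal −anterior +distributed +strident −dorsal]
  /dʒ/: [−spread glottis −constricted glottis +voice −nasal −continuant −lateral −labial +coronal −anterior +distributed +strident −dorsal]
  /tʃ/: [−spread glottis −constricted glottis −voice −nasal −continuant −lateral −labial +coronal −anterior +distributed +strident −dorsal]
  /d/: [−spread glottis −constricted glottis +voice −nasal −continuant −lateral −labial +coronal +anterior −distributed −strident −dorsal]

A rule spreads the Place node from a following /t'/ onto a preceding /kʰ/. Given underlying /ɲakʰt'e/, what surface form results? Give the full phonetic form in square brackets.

[ɲatʰt'e]

The Place node dominates the terminals [labial], [round], [coronal], [anterior], [distributed], [strident], [dorsal], [high], [back].
Spreading Place from /t'/ onto /kʰ/ replaces those values with /t'/'s: [−labial], [+coronal], [+anterior], [−distributed], [−strident], [−dorsal]. Features outside Place ([spread glottis], [constricted glottis], [voice], …) stay as in /kʰ/.
The resulting bundle matches /tʰ/ in the inventory; substituting it for /kʰ/ gives [ɲatʰt'e].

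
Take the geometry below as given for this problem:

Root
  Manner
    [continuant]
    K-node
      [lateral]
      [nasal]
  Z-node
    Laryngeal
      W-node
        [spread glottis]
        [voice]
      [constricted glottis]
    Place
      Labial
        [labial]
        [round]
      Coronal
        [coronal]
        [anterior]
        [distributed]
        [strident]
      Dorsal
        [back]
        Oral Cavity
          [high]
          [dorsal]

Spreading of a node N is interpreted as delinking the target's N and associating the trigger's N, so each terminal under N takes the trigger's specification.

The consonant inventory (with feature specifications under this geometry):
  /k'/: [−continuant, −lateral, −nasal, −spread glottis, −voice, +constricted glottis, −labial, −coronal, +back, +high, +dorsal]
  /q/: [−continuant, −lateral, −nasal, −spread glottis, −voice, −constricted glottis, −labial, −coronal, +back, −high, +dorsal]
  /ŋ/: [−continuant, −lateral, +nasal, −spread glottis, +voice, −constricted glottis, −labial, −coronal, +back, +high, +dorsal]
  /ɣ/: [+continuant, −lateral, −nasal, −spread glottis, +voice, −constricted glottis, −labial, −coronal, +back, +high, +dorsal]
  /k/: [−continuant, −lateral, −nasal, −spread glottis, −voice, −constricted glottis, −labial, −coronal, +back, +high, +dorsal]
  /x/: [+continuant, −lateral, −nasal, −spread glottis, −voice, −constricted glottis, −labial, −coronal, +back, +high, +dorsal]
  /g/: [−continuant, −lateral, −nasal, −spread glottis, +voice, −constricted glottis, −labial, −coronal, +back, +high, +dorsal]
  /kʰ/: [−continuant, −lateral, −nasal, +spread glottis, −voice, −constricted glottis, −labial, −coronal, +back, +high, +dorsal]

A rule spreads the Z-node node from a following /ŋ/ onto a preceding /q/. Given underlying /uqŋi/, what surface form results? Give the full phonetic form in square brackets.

Z-node immediately or transitively dominates [spread glottis], [voice], [constricted glottis], [labial], [round], [coronal], [anterior], [distributed], [strident], [back], [high], [dorsal].
The target acquires /ŋ/'s values for everything under Z-node — [−spread glottis], [+voice], [−constricted glottis], [−labial], [−coronal], [+back], [+high], [+dorsal] — while keeping its own [continuant], [lateral], [nasal].
Among the inventory, only /g/ has exactly this specification, giving the surface form [ugŋi].

[ugŋi]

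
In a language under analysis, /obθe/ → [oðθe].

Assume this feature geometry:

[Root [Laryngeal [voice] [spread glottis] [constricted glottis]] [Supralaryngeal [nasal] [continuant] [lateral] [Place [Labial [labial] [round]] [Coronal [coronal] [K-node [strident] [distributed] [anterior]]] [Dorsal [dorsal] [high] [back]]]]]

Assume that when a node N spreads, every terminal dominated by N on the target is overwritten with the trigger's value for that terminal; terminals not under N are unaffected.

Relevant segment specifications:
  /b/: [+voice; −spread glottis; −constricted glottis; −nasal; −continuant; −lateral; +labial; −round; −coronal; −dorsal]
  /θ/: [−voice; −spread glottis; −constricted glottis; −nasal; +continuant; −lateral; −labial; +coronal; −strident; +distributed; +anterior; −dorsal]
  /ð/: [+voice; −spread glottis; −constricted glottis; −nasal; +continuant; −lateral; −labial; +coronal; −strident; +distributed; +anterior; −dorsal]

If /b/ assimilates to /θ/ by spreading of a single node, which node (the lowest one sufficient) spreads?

Comparing /b/ with its surface form [ð], the features that change are [continuant], [labial], [round], [coronal], [anterior], [distributed], [strident].
In this geometry the lowest node dominating all of them is Supralaryngeal: every daughter of Supralaryngeal dominates only a proper subset, so no lower node suffices.
Delinking /b/'s Supralaryngeal and associating /θ/'s Supralaryngeal gives precisely the feature bundle of [ð].
[voice] — on which /θ/ differs from /b/ — is unchanged, so Root cannot have spread; the constituent is no larger than Supralaryngeal.

Supralaryngeal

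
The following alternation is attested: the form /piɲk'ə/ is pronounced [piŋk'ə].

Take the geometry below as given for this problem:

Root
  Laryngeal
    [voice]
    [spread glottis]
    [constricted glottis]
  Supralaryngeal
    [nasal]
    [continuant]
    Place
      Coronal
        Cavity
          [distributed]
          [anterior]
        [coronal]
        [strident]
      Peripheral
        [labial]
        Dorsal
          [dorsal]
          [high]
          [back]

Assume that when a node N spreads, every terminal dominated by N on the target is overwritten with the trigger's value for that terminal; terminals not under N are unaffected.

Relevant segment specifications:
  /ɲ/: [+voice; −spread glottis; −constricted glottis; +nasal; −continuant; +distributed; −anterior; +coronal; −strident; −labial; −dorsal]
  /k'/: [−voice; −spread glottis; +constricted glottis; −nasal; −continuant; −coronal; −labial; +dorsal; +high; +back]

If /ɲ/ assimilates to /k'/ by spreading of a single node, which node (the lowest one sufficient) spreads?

Comparing /ɲ/ with its surface form [ŋ], the features that change are [coronal], [anterior], [distributed], [strident], [dorsal], [high], [back].
These terminals are all dominated by Place, and no proper subconstituent of Place covers them all; Place is their lowest common ancestor.
Spreading Place from /k'/ overwrites each of those terminals with /k'/'s values, yielding exactly [ŋ].
[nasal] — on which /k'/ differs from /ɲ/ — is unchanged, so neither Supralaryngeal nor anything higher can have spread; the constituent is no larger than Place.

Place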